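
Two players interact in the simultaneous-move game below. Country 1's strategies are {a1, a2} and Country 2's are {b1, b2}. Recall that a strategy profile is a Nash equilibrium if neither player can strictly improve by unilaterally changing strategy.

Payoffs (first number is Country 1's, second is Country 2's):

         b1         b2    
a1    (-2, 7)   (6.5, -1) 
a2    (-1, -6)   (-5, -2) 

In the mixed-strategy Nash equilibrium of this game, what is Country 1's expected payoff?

-33/25

First find q, the probability Country 2 plays b1, from Country 1's indifference between a1 and a2: −2q + 6.5(1−q) = −q − 5(1−q), giving q = 23/25.
Since Country 1 is indifferent in equilibrium, Country 1's expected payoff equals the payoff from either row against (23/25, 2/25). Using a1: −2(23/25) + 6.5(2/25) = -33/25.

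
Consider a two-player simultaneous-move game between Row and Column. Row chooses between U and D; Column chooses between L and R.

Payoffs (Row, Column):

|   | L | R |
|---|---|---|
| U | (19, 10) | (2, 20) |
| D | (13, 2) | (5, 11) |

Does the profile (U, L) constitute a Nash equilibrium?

At (U, L), Row earns 19; switching to D would give 13, so Row has no profitable deviation.
Column earns 10; switching to R would give 20, so Column would deviate.
Since at least one player can profitably deviate, this is not a Nash equilibrium.

No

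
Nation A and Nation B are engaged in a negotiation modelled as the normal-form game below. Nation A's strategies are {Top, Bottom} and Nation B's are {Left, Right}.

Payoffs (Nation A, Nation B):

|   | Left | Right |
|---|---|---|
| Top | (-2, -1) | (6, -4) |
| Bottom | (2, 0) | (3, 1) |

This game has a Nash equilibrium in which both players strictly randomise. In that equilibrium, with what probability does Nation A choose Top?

1/4

Let r be the probability that Nation A plays Top. In a completely mixed equilibrium, Nation B must be indifferent between Left and Right.
Nation B's expected payoff from Left is −r; from Right it is −4r + (1−r).
Setting these equal: −r = −5r + 1, so r = 1/4.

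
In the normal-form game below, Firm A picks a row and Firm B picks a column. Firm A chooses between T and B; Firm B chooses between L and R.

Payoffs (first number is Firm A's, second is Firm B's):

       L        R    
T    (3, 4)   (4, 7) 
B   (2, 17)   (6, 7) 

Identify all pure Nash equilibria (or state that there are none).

(T, L): Firm B prefers R (7 > 4) — not an equilibrium.
(T, R): Firm A prefers B (6 > 4) — not an equilibrium.
(B, L): Firm A prefers T (3 > 2) — not an equilibrium.
(B, R): Firm B prefers L (17 > 7) — not an equilibrium.

none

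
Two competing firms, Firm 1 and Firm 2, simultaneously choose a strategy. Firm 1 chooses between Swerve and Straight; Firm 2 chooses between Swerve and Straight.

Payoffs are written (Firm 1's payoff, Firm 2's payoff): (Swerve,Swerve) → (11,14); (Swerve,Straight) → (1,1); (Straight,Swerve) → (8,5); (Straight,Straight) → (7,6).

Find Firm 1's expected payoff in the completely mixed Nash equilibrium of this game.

23/3

First find q, the probability Firm 2 plays Swerve, from Firm 1's indifference between Swerve and Straight: 11q + (1−q) = 8q + 7(1−q), giving q = 2/3.
Since Firm 1 is indifferent in equilibrium, Firm 1's expected payoff equals the payoff from either row against (2/3, 1/3). Using Swerve: 11(2/3) + (1/3) = 23/3.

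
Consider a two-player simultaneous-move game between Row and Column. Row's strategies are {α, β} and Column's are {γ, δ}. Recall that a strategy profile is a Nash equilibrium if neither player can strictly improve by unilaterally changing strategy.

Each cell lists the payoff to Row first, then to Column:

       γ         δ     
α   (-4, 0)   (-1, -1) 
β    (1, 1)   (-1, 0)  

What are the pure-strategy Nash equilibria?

(α, γ): Row prefers β (1 > -4) — not an equilibrium.
(α, δ): Column prefers γ (0 > -1) — not an equilibrium.
(β, γ): Row gets 1 ≥ -4 from α, and Column gets 1 ≥ 0 from δ — Nash equilibrium.
(β, δ): Column prefers γ (1 > 0) — not an equilibrium.

(β, γ)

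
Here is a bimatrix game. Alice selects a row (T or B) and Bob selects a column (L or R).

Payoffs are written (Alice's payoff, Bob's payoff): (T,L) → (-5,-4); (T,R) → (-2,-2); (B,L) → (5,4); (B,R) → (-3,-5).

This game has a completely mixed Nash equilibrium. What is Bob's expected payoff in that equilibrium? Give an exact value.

First find x, the probability Alice plays T, from Bob's indifference between L and R: −4x + 4(1−x) = −2x − 5(1−x), giving x = 9/11.
Since Bob is indifferent in equilibrium, Bob's expected payoff equals the payoff from either column against (9/11, 2/11). Using L: −4(9/11) + 4(2/11) = -28/11.

-28/11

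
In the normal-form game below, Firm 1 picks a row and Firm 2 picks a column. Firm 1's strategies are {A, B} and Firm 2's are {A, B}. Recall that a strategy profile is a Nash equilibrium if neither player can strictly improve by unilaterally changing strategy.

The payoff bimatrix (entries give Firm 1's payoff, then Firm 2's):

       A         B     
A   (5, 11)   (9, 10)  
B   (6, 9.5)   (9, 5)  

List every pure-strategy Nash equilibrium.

(B, A)

(A, A): Firm 1 prefers B (6 > 5) — not an equilibrium.
(A, B): Firm 2 prefers A (11 > 10) — not an equilibrium.
(B, A): Firm 1 gets 6 ≥ 5 from A, and Firm 2 gets 9.5 ≥ 5 from B — Nash equilibrium.
(B, B): Firm 2 prefers A (9.5 > 5) — not an equilibrium.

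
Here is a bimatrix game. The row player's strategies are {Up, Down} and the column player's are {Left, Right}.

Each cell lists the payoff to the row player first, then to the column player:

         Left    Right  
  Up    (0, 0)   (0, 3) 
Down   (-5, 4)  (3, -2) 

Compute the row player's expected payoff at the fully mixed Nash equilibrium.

First find y, the probability the column player plays Left, from the row player's indifference between Up and Down: 0 = −5y + 3(1−y), giving y = 3/8.
Since the row player is indifferent in equilibrium, the row player's expected payoff equals the payoff from either row against (3/8, 5/8). Using Up: 0 = 0.

0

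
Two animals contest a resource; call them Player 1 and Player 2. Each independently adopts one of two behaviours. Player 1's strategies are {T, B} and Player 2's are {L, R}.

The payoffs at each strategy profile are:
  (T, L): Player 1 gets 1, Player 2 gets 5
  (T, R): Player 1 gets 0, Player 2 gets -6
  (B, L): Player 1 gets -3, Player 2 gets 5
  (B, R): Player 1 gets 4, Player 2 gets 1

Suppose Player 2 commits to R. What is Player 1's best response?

B

Against R, Player 1 earns 0 from T and 4 from B.
So B is the best response.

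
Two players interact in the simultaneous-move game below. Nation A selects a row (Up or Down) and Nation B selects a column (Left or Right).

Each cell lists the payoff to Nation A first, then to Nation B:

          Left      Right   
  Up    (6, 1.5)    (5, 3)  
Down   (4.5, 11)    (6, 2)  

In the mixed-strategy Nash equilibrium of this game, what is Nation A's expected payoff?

First find y, the probability Nation B plays Left, from Nation A's indifference between Up and Down: 6y + 5(1−y) = 4.5y + 6(1−y), giving y = 2/5.
Since Nation A is indifferent in equilibrium, Nation A's expected payoff equals the payoff from either row against (2/5, 3/5). Using Up: 6(2/5) + 5(3/5) = 27/5.

27/5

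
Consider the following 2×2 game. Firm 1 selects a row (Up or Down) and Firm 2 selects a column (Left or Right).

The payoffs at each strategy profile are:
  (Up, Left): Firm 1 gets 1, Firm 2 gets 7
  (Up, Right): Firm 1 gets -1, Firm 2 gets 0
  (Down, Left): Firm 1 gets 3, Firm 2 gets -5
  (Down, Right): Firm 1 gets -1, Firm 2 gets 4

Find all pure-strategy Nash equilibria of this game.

(Up, Left): Firm 1 prefers Down (3 > 1) — not an equilibrium.
(Up, Right): Firm 2 prefers Left (7 > 0) — not an equilibrium.
(Down, Left): Firm 2 prefers Right (4 > -5) — not an equilibrium.
(Down, Right): Firm 1 gets -1 ≥ -1 from Up, and Firm 2 gets 4 ≥ -5 from Left — Nash equilibrium.

(Down, Right)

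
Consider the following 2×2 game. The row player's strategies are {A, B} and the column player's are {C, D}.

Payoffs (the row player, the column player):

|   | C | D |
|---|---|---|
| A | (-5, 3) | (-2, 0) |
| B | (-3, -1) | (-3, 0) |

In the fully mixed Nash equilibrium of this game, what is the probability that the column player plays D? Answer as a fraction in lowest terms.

2/3

Let y be the probability that the column player plays C. In a completely mixed equilibrium, the row player must be indifferent between A and B.
The row player's expected payoff from A is −5y − 2(1−y); from B it is −3y − 3(1−y).
Setting these equal: −3y − 2 = -3, so y = 1/3.
Therefore the column player plays D with probability 1 − 1/3 = 2/3.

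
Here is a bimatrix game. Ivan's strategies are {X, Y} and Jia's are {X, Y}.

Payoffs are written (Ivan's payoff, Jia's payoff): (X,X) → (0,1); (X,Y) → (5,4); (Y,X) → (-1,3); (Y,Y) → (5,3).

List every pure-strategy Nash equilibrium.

(X, X): Jia prefers Y (4 > 1) — not an equilibrium.
(X, Y): Ivan gets 5 ≥ 5 from Y, and Jia gets 4 ≥ 1 from X — Nash equilibrium.
(Y, X): Ivan prefers X (0 > -1) — not an equilibrium.
(Y, Y): Ivan gets 5 ≥ 5 from X, and Jia gets 3 ≥ 3 from X — Nash equilibrium.

(X, Y) and (Y, Y)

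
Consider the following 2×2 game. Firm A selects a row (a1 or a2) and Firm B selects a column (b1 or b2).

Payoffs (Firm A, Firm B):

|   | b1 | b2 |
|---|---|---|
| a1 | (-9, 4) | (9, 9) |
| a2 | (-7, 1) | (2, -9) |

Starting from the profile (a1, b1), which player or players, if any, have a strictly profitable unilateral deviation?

Firm A at (a1, b1) earns -9; deviating to a2 yields -7 — a strict improvement.
Firm B earns 4; deviating to b2 yields 9 — a strict improvement.
Both Firm A and Firm B have strictly profitable deviations.

Both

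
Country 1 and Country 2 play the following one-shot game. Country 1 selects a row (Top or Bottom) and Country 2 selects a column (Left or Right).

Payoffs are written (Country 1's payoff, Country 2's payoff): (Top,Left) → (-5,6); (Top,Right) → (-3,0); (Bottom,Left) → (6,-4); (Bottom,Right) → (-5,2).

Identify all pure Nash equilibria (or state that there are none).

(Top, Left): Country 1 prefers Bottom (6 > -5) — not an equilibrium.
(Top, Right): Country 2 prefers Left (6 > 0) — not an equilibrium.
(Bottom, Left): Country 2 prefers Right (2 > -4) — not an equilibrium.
(Bottom, Right): Country 1 prefers Top (-3 > -5) — not an equilibrium.

none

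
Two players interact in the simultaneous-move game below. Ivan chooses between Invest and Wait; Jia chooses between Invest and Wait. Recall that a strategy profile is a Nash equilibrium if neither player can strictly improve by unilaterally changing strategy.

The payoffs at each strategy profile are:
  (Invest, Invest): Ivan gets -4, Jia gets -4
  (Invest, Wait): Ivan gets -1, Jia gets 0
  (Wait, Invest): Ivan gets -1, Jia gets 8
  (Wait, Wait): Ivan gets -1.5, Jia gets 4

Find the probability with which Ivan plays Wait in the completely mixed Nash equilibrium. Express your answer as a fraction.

1/2

Let p be the probability that Ivan plays Invest. In a completely mixed equilibrium, Jia must be indifferent between Invest and Wait.
Jia's expected payoff from Invest is −4p + 8(1−p); from Wait it is 4(1−p).
Setting these equal: −12p + 8 = −4p + 4, so p = 1/2.
Therefore Ivan plays Wait with probability 1 − 1/2 = 1/2.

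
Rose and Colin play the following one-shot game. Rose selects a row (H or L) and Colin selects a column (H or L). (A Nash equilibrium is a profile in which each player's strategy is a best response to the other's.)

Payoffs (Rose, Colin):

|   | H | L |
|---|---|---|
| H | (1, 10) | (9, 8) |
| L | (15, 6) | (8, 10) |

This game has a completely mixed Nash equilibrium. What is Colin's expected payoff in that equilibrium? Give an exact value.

First find x, the probability Rose plays H, from Colin's indifference between H and L: 10x + 6(1−x) = 8x + 10(1−x), giving x = 2/3.
Since Colin is indifferent in equilibrium, Colin's expected payoff equals the payoff from either column against (2/3, 1/3). Using H: 10(2/3) + 6(1/3) = 26/3.

26/3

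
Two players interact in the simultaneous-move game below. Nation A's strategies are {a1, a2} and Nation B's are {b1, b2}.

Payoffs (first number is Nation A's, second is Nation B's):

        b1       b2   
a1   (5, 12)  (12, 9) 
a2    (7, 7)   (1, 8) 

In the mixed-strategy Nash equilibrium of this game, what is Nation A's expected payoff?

79/13

First find y, the probability Nation B plays b1, from Nation A's indifference between a1 and a2: 5y + 12(1−y) = 7y + (1−y), giving y = 11/13.
Since Nation A is indifferent in equilibrium, Nation A's expected payoff equals the payoff from either row against (11/13, 2/13). Using a1: 5(11/13) + 12(2/13) = 79/13.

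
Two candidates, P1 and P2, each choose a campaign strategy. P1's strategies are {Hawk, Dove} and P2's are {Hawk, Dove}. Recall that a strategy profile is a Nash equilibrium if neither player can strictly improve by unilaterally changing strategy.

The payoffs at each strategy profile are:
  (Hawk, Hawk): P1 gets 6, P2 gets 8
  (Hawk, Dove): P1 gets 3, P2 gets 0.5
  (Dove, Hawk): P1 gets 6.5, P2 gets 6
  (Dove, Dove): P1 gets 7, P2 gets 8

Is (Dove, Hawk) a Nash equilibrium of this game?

At (Dove, Hawk), P1 earns 6.5; switching to Hawk would give 6, so P1 has no profitable deviation.
P2 earns 6; switching to Dove would give 8, so P2 would deviate.
Since at least one player can profitably deviate, this is not a Nash equilibrium.

No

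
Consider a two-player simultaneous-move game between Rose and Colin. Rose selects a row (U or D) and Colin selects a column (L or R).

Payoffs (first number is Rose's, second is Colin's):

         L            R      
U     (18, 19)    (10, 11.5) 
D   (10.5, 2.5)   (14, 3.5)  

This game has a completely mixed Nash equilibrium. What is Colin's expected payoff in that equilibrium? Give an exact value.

151/34

First find p, the probability Rose plays U, from Colin's indifference between L and R: 19p + 2.5(1−p) = 11.5p + 3.5(1−p), giving p = 2/17.
Since Colin is indifferent in equilibrium, Colin's expected payoff equals the payoff from either column against (2/17, 15/17). Using L: 19(2/17) + 2.5(15/17) = 151/34.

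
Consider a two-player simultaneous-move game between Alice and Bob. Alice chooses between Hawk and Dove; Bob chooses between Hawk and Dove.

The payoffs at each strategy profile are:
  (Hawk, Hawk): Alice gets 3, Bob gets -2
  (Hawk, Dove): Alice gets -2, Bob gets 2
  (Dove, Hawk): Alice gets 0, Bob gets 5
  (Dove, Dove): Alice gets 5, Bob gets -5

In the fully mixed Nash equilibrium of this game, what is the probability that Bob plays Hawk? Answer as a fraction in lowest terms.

Let q be the probability that Bob plays Hawk. In a completely mixed equilibrium, Alice must be indifferent between Hawk and Dove.
Alice's expected payoff from Hawk is 3q − 2(1−q); from Dove it is 5(1−q).
Setting these equal: 5q − 2 = −5q + 5, so q = 7/10.

7/10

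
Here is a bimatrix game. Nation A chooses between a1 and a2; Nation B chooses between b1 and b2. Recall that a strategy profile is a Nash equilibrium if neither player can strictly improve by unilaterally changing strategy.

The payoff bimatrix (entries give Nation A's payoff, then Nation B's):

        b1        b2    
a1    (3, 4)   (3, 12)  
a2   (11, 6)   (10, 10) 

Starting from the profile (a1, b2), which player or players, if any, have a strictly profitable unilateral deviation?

Nation A at (a1, b2) earns 3; deviating to a2 yields 10 — a strict improvement.
Nation B earns 12; deviating to b1 yields 4 — not better.
Only Nation A has a strictly profitable deviation.

Nation A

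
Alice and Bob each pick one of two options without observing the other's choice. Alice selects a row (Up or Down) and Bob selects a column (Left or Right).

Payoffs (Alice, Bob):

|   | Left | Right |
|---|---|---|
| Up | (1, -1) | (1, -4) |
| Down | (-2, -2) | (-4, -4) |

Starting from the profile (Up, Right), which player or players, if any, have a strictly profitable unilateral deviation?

Bob

Alice at (Up, Right) earns 1; deviating to Down yields -4 — not better.
Bob earns -4; deviating to Left yields -1 — a strict improvement.
Only Bob has a strictly profitable deviation.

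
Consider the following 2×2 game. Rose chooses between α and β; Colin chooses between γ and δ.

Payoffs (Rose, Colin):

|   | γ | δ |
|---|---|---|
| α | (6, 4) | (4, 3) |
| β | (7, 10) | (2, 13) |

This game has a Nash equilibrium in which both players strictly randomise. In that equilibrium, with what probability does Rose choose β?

1/4

Let x be the probability that Rose plays α. In a completely mixed equilibrium, Colin must be indifferent between γ and δ.
Colin's expected payoff from γ is 4x + 10(1−x); from δ it is 3x + 13(1−x).
Setting these equal: −6x + 10 = −10x + 13, so x = 3/4.
Therefore Rose plays β with probability 1 − 3/4 = 1/4.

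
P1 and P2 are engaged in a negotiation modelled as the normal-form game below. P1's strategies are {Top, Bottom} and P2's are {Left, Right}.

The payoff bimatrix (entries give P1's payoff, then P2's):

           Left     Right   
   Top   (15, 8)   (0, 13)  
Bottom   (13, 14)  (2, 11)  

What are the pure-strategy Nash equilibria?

(Top, Left): P2 prefers Right (13 > 8) — not an equilibrium.
(Top, Right): P1 prefers Bottom (2 > 0) — not an equilibrium.
(Bottom, Left): P1 prefers Top (15 > 13) — not an equilibrium.
(Bottom, Right): P2 prefers Left (14 > 11) — not an equilibrium.

none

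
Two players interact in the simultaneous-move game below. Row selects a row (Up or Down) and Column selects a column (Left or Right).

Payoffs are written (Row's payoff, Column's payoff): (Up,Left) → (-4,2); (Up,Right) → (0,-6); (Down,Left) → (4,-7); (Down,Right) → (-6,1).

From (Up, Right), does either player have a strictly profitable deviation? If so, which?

Column

Row at (Up, Right) earns 0; deviating to Down yields -6 — not better.
Column earns -6; deviating to Left yields 2 — a strict improvement.
Only Column has a strictly profitable deviation.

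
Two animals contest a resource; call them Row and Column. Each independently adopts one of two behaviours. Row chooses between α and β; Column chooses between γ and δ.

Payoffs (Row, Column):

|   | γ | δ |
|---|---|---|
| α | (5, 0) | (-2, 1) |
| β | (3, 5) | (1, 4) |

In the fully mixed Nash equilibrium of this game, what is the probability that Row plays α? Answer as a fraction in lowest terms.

Let p be the probability that Row plays α. In a completely mixed equilibrium, Column must be indifferent between γ and δ.
Column's expected payoff from γ is 5(1−p); from δ it is p + 4(1−p).
Setting these equal: −5p + 5 = −3p + 4, so p = 1/2.

1/2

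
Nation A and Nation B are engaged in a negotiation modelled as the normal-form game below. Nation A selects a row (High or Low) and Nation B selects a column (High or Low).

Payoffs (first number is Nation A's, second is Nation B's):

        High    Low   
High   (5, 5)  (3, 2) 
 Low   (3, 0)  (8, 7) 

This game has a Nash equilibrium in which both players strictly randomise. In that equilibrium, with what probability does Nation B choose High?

Let q be the probability that Nation B plays High. In a completely mixed equilibrium, Nation A must be indifferent between High and Low.
Nation A's expected payoff from High is 5q + 3(1−q); from Low it is 3q + 8(1−q).
Setting these equal: 2q + 3 = −5q + 8, so q = 5/7.

5/7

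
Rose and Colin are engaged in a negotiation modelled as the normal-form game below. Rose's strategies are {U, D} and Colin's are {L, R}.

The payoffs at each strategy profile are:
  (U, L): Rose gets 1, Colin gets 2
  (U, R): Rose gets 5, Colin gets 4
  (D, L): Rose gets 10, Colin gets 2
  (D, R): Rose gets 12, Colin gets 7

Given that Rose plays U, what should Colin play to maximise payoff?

R

Against U, Colin earns 2 from L and 4 from R.
So R is the best response.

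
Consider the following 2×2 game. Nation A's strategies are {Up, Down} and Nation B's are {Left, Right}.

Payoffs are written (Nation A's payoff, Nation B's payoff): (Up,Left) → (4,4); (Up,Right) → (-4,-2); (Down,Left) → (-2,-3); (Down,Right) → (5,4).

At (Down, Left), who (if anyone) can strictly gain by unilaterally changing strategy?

Both

Nation A at (Down, Left) earns -2; deviating to Up yields 4 — a strict improvement.
Nation B earns -3; deviating to Right yields 4 — a strict improvement.
Both Nation A and Nation B have strictly profitable deviations.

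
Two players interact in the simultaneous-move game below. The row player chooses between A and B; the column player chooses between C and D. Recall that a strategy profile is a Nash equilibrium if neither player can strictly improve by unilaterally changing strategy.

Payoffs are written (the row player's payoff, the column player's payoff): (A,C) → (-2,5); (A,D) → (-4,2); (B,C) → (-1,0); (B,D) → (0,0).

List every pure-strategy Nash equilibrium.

(A, C): the row player prefers B (-1 > -2) — not an equilibrium.
(A, D): the row player prefers B (0 > -4); the column player prefers C (5 > 2) — not an equilibrium.
(B, C): the row player gets -1 ≥ -2 from A, and the column player gets 0 ≥ 0 from D — Nash equilibrium.
(B, D): the row player gets 0 ≥ -4 from A, and the column player gets 0 ≥ 0 from C — Nash equilibrium.

(B, C) and (B, D)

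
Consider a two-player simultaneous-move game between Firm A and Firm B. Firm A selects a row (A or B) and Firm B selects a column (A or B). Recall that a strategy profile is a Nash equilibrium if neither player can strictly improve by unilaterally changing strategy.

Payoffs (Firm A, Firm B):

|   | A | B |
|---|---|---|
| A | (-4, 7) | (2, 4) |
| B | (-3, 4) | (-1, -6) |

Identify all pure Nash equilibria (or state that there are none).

(B, A)

(A, A): Firm A prefers B (-3 > -4) — not an equilibrium.
(A, B): Firm B prefers A (7 > 4) — not an equilibrium.
(B, A): Firm A gets -3 ≥ -4 from A, and Firm B gets 4 ≥ -6 from B — Nash equilibrium.
(B, B): Firm A prefers A (2 > -1); Firm B prefers A (4 > -6) — not an equilibrium.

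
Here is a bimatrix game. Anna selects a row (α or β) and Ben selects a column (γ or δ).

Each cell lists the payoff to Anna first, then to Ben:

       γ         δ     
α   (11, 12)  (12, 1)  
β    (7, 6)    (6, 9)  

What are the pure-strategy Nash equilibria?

(α, γ): Anna gets 11 ≥ 7 from β, and Ben gets 12 ≥ 1 from δ — Nash equilibrium.
(α, δ): Ben prefers γ (12 > 1) — not an equilibrium.
(β, γ): Anna prefers α (11 > 7); Ben prefers δ (9 > 6) — not an equilibrium.
(β, δ): Anna prefers α (12 > 6) — not an equilibrium.

(α, γ)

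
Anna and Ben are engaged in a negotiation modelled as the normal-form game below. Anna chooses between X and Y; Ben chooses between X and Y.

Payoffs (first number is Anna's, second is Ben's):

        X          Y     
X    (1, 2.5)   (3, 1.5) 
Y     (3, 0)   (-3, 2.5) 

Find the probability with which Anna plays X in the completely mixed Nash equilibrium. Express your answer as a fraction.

Let x be the probability that Anna plays X. In a completely mixed equilibrium, Ben must be indifferent between X and Y.
Ben's expected payoff from X is 2.5x; from Y it is 1.5x + 2.5(1−x).
Setting these equal: 2.5x = −x + 2.5, so x = 5/7.

5/7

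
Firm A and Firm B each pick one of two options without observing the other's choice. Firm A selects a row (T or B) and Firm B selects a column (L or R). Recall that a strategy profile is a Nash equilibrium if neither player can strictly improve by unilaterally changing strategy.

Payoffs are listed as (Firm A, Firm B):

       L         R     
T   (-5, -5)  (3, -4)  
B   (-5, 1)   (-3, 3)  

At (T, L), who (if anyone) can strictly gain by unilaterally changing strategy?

Firm B

Firm A at (T, L) earns -5; deviating to B yields -5 — not better.
Firm B earns -5; deviating to R yields -4 — a strict improvement.
Only Firm B has a strictly profitable deviation.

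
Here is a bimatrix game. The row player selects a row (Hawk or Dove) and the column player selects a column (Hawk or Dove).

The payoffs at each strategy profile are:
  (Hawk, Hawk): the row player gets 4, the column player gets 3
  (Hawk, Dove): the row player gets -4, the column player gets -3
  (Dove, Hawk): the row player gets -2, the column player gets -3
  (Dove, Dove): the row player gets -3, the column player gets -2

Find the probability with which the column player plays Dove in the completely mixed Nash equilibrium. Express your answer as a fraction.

Let y be the probability that the column player plays Hawk. In a completely mixed equilibrium, the row player must be indifferent between Hawk and Dove.
The row player's expected payoff from Hawk is 4y − 4(1−y); from Dove it is −2y − 3(1−y).
Setting these equal: 8y − 4 = y − 3, so y = 1/7.
Therefore the column player plays Dove with probability 1 − 1/7 = 6/7.

6/7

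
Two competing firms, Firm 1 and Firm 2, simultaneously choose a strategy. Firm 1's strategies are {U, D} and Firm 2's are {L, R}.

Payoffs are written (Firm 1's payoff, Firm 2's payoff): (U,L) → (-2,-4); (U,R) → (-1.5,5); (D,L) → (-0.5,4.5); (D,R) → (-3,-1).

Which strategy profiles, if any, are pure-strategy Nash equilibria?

(U, L): Firm 1 prefers D (-0.5 > -2); Firm 2 prefers R (5 > -4) — not an equilibrium.
(U, R): Firm 1 gets -1.5 ≥ -3 from D, and Firm 2 gets 5 ≥ -4 from L — Nash equilibrium.
(D, L): Firm 1 gets -0.5 ≥ -2 from U, and Firm 2 gets 4.5 ≥ -1 from R — Nash equilibrium.
(D, R): Firm 1 prefers U (-1.5 > -3); Firm 2 prefers L (4.5 > -1) — not an equilibrium.

(U, R) and (D, L)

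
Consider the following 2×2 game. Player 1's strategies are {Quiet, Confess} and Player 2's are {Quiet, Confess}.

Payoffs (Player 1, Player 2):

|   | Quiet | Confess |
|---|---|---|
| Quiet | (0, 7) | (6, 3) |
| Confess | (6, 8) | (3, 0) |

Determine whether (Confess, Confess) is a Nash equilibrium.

At (Confess, Confess), Player 1 earns 3; switching to Quiet would give 6, so Player 1 would deviate.
Player 2 earns 0; switching to Quiet would give 8, so Player 2 would deviate.
Since at least one player can profitably deviate, this is not a Nash equilibrium.

No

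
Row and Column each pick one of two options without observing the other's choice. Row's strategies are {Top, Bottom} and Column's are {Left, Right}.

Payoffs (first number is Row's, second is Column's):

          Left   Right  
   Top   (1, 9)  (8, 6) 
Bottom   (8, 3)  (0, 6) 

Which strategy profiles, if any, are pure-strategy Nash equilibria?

none

(Top, Left): Row prefers Bottom (8 > 1) — not an equilibrium.
(Top, Right): Column prefers Left (9 > 6) — not an equilibrium.
(Bottom, Left): Column prefers Right (6 > 3) — not an equilibrium.
(Bottom, Right): Row prefers Top (8 > 0) — not an equilibrium.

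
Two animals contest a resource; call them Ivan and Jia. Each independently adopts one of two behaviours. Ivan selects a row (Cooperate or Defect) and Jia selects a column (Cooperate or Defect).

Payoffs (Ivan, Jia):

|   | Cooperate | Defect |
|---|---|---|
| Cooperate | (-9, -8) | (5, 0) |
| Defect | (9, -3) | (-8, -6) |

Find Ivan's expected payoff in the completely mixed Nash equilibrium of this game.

First find q, the probability Jia plays Cooperate, from Ivan's indifference between Cooperate and Defect: −9q + 5(1−q) = 9q − 8(1−q), giving q = 13/31.
Since Ivan is indifferent in equilibrium, Ivan's expected payoff equals the payoff from either row against (13/31, 18/31). Using Cooperate: −9(13/31) + 5(18/31) = -27/31.

-27/31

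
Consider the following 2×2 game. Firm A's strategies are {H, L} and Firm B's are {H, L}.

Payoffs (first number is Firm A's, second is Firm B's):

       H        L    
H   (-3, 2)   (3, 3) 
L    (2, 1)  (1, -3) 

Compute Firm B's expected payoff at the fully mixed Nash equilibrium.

First find p, the probability Firm A plays H, from Firm B's indifference between H and L: 2p + (1−p) = 3p − 3(1−p), giving p = 4/5.
Since Firm B is indifferent in equilibrium, Firm B's expected payoff equals the payoff from either column against (4/5, 1/5). Using H: 2(4/5) + (1/5) = 9/5.

9/5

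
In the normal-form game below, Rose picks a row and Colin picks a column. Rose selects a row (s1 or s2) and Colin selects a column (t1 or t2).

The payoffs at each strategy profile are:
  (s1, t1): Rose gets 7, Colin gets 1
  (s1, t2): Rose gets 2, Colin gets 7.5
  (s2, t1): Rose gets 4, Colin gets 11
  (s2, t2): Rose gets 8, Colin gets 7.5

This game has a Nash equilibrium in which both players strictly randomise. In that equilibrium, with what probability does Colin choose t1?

Let c be the probability that Colin plays t1. In a completely mixed equilibrium, Rose must be indifferent between s1 and s2.
Rose's expected payoff from s1 is 7c + 2(1−c); from s2 it is 4c + 8(1−c).
Setting these equal: 5c + 2 = −4c + 8, so c = 2/3.

2/3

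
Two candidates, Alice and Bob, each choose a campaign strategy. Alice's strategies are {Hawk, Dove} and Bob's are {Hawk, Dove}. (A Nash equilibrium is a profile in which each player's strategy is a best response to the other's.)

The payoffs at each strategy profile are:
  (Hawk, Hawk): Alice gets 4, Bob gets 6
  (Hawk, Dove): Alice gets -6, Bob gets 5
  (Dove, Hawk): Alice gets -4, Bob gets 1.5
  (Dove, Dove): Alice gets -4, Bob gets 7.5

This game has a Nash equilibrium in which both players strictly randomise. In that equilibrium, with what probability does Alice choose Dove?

1/7

Let p be the probability that Alice plays Hawk. In a completely mixed equilibrium, Bob must be indifferent between Hawk and Dove.
Bob's expected payoff from Hawk is 6p + 1.5(1−p); from Dove it is 5p + 7.5(1−p).
Setting these equal: 4.5p + 1.5 = −2.5p + 7.5, so p = 6/7.
Therefore Alice plays Dove with probability 1 − 6/7 = 1/7.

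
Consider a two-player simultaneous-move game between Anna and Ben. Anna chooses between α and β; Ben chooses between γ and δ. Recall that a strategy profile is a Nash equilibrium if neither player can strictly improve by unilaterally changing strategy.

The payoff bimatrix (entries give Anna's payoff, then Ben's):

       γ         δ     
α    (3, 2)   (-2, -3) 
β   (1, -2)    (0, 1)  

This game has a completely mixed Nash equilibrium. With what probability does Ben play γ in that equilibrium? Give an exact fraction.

Let q be the probability that Ben plays γ. In a completely mixed equilibrium, Anna must be indifferent between α and β.
Anna's expected payoff from α is 3q − 2(1−q); from β it is q.
Setting these equal: 5q − 2 = q, so q = 1/2.

1/2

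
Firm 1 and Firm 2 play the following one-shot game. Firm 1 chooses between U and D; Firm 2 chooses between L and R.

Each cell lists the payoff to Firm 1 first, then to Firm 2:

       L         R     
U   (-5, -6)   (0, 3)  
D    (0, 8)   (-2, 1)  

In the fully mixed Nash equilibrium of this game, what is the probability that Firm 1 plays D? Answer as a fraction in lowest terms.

Let p be the probability that Firm 1 plays U. In a completely mixed equilibrium, Firm 2 must be indifferent between L and R.
Firm 2's expected payoff from L is −6p + 8(1−p); from R it is 3p + (1−p).
Setting these equal: −14p + 8 = 2p + 1, so p = 7/16.
Therefore Firm 1 plays D with probability 1 − 7/16 = 9/16.

9/16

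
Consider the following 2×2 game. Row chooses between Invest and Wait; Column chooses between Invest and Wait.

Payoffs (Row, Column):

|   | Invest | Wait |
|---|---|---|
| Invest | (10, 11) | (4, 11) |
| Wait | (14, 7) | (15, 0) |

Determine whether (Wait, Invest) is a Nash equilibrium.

Yes

At (Wait, Invest), Row earns 14; switching to Invest would give 10, so Row has no profitable deviation.
Column earns 7; switching to Wait would give 0, so Column has no profitable deviation.
Neither player can gain by a unilateral deviation, so this profile is a Nash equilibrium.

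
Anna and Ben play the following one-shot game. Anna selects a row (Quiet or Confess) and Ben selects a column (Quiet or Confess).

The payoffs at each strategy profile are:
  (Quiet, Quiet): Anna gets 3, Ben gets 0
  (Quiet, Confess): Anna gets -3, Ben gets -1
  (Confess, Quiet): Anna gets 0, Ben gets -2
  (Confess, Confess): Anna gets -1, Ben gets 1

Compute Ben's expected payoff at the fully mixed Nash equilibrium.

First find p, the probability Anna plays Quiet, from Ben's indifference between Quiet and Confess: −2(1−p) = −p + (1−p), giving p = 3/4.
Since Ben is indifferent in equilibrium, Ben's expected payoff equals the payoff from either column against (3/4, 1/4). Using Quiet: −2(1/4) = -1/2.

-1/2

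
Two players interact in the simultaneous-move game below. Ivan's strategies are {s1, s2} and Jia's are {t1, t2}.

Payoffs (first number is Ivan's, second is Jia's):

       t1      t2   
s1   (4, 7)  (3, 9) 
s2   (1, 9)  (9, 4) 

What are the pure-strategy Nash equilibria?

none

(s1, t1): Jia prefers t2 (9 > 7) — not an equilibrium.
(s1, t2): Ivan prefers s2 (9 > 3) — not an equilibrium.
(s2, t1): Ivan prefers s1 (4 > 1) — not an equilibrium.
(s2, t2): Jia prefers t1 (9 > 4) — not an equilibrium.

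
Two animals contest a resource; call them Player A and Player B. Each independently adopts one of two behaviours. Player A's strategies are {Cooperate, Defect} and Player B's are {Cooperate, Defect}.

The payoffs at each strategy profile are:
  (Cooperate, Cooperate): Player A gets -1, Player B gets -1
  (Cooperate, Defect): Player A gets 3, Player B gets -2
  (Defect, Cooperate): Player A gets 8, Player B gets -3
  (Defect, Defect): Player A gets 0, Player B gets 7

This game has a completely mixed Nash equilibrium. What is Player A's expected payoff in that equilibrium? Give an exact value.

2

First find y, the probability Player B plays Cooperate, from Player A's indifference between Cooperate and Defect: −y + 3(1−y) = 8y, giving y = 1/4.
Since Player A is indifferent in equilibrium, Player A's expected payoff equals the payoff from either row against (1/4, 3/4). Using Cooperate: −(1/4) + 3(3/4) = 2.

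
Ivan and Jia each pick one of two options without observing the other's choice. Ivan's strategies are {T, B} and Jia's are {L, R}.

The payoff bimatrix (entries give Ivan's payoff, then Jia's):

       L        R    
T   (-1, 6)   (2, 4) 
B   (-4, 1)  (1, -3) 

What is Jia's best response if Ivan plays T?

L

Against T, Jia earns 6 from L and 4 from R.
So L is the best response.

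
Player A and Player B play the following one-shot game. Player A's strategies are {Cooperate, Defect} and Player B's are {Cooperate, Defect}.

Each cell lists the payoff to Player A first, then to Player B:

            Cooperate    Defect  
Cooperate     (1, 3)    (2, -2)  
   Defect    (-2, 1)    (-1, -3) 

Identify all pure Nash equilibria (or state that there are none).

(Cooperate, Cooperate): Player A gets 1 ≥ -2 from Defect, and Player B gets 3 ≥ -2 from Defect — Nash equilibrium.
(Cooperate, Defect): Player B prefers Cooperate (3 > -2) — not an equilibrium.
(Defect, Cooperate): Player A prefers Cooperate (1 > -2) — not an equilibrium.
(Defect, Defect): Player A prefers Cooperate (2 > -1); Player B prefers Cooperate (1 > -3) — not an equilibrium.

(Cooperate, Cooperate)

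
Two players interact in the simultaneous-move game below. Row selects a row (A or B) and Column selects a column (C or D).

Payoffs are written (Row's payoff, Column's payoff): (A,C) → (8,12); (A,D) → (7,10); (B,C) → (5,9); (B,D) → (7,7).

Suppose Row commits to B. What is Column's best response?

Against B, Column earns 9 from C and 7 from D.
So C is the best response.

C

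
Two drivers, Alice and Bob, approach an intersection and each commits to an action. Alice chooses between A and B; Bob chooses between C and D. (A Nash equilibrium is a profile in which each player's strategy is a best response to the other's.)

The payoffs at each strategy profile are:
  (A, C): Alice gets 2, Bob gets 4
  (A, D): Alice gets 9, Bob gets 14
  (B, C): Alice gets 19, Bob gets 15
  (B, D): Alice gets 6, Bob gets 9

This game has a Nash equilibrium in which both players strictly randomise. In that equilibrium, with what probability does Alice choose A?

Let r be the probability that Alice plays A. In a completely mixed equilibrium, Bob must be indifferent between C and D.
Bob's expected payoff from C is 4r + 15(1−r); from D it is 14r + 9(1−r).
Setting these equal: −11r + 15 = 5r + 9, so r = 3/8.

3/8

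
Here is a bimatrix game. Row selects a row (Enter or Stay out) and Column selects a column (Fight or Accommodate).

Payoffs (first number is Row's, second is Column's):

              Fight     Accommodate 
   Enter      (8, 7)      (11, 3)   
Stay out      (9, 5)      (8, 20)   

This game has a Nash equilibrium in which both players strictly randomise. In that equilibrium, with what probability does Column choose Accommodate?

Let q be the probability that Column plays Fight. In a completely mixed equilibrium, Row must be indifferent between Enter and Stay out.
Row's expected payoff from Enter is 8q + 11(1−q); from Stay out it is 9q + 8(1−q).
Setting these equal: −3q + 11 = q + 8, so q = 3/4.
Therefore Column plays Accommodate with probability 1 − 3/4 = 1/4.

1/4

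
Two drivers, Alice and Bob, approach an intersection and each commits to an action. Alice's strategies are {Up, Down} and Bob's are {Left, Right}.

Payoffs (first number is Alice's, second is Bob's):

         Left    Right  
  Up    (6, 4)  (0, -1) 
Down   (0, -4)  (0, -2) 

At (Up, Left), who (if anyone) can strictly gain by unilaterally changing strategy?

Neither

Alice at (Up, Left) earns 6; deviating to Down yields 0 — not better.
Bob earns 4; deviating to Right yields -1 — not better.
Neither player can strictly improve; the profile is a Nash equilibrium.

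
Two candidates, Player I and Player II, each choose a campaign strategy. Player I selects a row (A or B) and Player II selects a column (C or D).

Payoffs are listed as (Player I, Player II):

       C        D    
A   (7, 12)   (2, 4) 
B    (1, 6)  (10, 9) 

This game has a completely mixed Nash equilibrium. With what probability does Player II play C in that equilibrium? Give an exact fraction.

4/7

Let q be the probability that Player II plays C. In a completely mixed equilibrium, Player I must be indifferent between A and B.
Player I's expected payoff from A is 7q + 2(1−q); from B it is q + 10(1−q).
Setting these equal: 5q + 2 = −9q + 10, so q = 4/7.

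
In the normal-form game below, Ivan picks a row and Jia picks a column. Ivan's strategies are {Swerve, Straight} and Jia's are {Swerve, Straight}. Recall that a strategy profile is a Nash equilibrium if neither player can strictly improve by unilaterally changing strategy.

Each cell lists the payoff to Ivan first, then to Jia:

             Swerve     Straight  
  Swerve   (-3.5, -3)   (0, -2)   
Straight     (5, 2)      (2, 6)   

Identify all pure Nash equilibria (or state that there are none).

(Straight, Straight)

(Swerve, Swerve): Ivan prefers Straight (5 > -3.5); Jia prefers Straight (-2 > -3) — not an equilibrium.
(Swerve, Straight): Ivan prefers Straight (2 > 0) — not an equilibrium.
(Straight, Swerve): Jia prefers Straight (6 > 2) — not an equilibrium.
(Straight, Straight): Ivan gets 2 ≥ 0 from Swerve, and Jia gets 6 ≥ 2 from Swerve — Nash equilibrium.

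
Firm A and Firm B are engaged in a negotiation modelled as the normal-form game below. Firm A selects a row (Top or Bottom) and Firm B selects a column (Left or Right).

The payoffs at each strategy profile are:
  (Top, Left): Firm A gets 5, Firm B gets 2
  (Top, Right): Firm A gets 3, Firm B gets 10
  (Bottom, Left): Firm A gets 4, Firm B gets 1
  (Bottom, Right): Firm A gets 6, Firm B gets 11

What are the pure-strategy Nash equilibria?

(Bottom, Right)

(Top, Left): Firm B prefers Right (10 > 2) — not an equilibrium.
(Top, Right): Firm A prefers Bottom (6 > 3) — not an equilibrium.
(Bottom, Left): Firm A prefers Top (5 > 4); Firm B prefers Right (11 > 1) — not an equilibrium.
(Bottom, Right): Firm A gets 6 ≥ 3 from Top, and Firm B gets 11 ≥ 1 from Left — Nash equilibrium.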